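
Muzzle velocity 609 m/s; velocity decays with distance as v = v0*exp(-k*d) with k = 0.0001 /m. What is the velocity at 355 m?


v = v0*exp(-k*d) = 609*exp(-0.0001*355) = 587.8 m/s

587.8 m/s


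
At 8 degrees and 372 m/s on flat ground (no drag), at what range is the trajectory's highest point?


R = v0^2*sin(2*theta)/g = 372^2*sin(2*8°)/9.81 = 3888.26 m
apex_dist = R/2 = 3888.26/2 = 1944 m

1944 m


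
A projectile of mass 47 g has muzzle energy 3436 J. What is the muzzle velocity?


v = sqrt(2*E/m) = sqrt(2*3436/0.047) = 382.4 m/s

382.4 m/s


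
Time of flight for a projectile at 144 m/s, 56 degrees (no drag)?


T = 2*v0*sin(theta)/g = 2*144*sin(56°)/9.81 = 24.34 s

24.34 s


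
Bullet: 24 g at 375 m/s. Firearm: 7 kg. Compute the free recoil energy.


v_r = m_p*v_p/m_gun = 0.024*375/7 = 1.28571 m/s, E_r = 0.5*m_gun*v_r^2 = 0.5*7*1.28571^2 = 5.786 J

5.786 J


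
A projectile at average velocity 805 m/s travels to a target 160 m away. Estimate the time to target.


t = d/v = 160/805 = 0.1988 s

0.1988 s


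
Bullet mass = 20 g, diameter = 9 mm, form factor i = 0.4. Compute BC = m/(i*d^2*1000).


BC = m/(i*d^2*1000) = 20/(0.4 * 9^2 * 1000) = 0.0006173

0.0006173


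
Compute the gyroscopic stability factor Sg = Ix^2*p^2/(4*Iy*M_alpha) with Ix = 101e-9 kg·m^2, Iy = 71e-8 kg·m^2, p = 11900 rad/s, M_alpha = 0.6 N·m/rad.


Sg = Ix^2 * p^2 / (4 * Iy * M_alpha) = (101e-9)^2 * 11900^2 / (4 * 71e-8 * 0.6) = 0.8477

0.8477


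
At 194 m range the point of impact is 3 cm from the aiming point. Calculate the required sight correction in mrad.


1 mrad subtends 1 cm per 10 m of range, so adj = error_cm / (dist_m / 10) = 3 / (194/10) = 0.1546 mrad

0.1546 mrad


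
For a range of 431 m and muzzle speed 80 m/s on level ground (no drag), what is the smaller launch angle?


sin(2*theta) = R*g/v0^2 = 431*9.81/80^2 = 0.660642, theta = arcsin(0.660642)/2 = 20.67°

20.67 degrees


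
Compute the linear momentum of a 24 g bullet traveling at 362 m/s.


p = m*v = 0.024*362 = 8.688 kg·m/s

8.688 kg·m/s


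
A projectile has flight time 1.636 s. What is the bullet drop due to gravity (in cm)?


drop = 0.5*g*t^2 = 0.5*9.81*1.636^2 = 13.1282 m ≈ 1313 cm

1313 cm


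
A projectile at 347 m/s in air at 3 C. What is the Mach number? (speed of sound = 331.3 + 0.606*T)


a = 331.3 + 0.606*(3) = 333.118 m/s
M = v/a = 347/333.118 = 1.042

1.042


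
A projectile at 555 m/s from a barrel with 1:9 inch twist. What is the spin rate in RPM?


twist_m = 9*0.0254 = 0.2286 m
spin = v/twist = 555/0.2286 = 2427.822 rev/s
RPM = spin*60 = 2427.822*60 ≈ 145669 RPM

145669 RPM


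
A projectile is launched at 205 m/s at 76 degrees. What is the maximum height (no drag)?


H = (v0*sin(theta))^2 / (2g) = (205*sin(76°))^2 / (2*9.81) = 2017 m

2017 m


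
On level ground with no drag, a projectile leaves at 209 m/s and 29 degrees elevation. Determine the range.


R = v0^2 * sin(2*theta) / g = 209^2 * sin(2*29°) / 9.81 = 3776 m

3776 m


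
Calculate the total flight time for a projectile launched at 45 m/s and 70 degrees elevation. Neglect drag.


T = 2*v0*sin(theta)/g = 2*45*sin(70°)/9.81 = 8.621 s

8.621 s


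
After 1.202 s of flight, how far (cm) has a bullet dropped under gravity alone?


drop = 0.5*g*t^2 = 0.5*9.81*1.202^2 = 7.08676 m ≈ 708.7 cm

708.7 cm


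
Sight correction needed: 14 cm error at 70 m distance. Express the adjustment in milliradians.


1 mrad subtends 1 cm per 10 m of range, so adj = error_cm / (dist_m / 10) = 14 / (70/10) = 2 mrad

2 mrad


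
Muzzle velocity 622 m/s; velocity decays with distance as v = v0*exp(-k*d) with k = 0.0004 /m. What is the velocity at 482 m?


v = v0*exp(-k*d) = 622*exp(-0.0004*482) = 512.9 m/s

512.9 m/s


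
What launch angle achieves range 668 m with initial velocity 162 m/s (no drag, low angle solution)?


sin(2*theta) = R*g/v0^2 = 668*9.81/162^2 = 0.249698, theta = arcsin(0.249698)/2 = 7.23°

7.23 degrees


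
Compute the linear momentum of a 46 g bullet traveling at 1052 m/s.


p = m*v = 0.046*1052 = 48.39 kg·m/s

48.39 kg·m/s


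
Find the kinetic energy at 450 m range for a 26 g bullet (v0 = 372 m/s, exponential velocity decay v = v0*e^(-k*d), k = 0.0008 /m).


v = v0*exp(-k*d) = 372*exp(-0.0008*450) = 259.536 m/s
E = 0.5*m*v^2 = 0.5*0.026*259.536^2 = 875.7 J

875.7 J


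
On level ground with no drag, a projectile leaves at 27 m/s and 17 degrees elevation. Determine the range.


R = v0^2 * sin(2*theta) / g = 27^2 * sin(2*17°) / 9.81 = 41.55 m

41.55 m


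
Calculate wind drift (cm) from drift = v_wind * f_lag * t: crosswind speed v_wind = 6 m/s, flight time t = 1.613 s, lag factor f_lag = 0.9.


drift = v_wind * lag * t = 6 * 0.9 * 1.613 = 8.7102 m ≈ 871 cm

871 cm


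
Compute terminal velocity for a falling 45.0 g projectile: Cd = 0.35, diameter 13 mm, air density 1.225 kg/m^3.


A = pi*(d/2)^2 = pi*(13/2000)^2 = 1.32732e-04 m^2
vt = sqrt(2mg/(Cd*rho*A)) = sqrt(2*0.045*9.81/(0.35 * 1.225 * 1.32732e-04)) = 124.6 m/s

124.6 m/s


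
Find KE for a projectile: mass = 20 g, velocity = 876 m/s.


E = 0.5*m*v^2 = 0.5*0.02*876^2 = 7674 J

7674 J


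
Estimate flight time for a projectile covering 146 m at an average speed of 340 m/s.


t = d/v = 146/340 = 0.4294 s

0.4294 s


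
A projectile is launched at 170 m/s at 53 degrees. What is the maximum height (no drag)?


H = (v0*sin(theta))^2 / (2g) = (170*sin(53°))^2 / (2*9.81) = 939.5 m

939.5 m


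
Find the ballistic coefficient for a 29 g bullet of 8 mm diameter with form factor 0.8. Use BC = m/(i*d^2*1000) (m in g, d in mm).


BC = m/(i*d^2*1000) = 29/(0.8 * 8^2 * 1000) = 0.0005664

0.0005664


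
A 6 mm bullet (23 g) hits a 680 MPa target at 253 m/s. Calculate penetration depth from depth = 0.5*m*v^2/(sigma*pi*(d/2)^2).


A = pi*(d/2)^2 = pi*(6/2)^2 = 28.2743 mm^2
E = 0.5*m*v^2 = 0.5*0.023*253^2 = 736.103 J
depth = E/(sigma*A) = 736.103 J / (680 MPa * 28.2743 mm^2) = 736.103/(680 * 28.2743) m = 0.0382858 m ≈ 38.29 mm

38.29 mm


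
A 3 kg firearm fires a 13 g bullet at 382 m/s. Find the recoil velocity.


v_recoil = m_p * v_p / m_gun = 0.013 * 382 / 3 = 1.655 m/s

1.655 m/s


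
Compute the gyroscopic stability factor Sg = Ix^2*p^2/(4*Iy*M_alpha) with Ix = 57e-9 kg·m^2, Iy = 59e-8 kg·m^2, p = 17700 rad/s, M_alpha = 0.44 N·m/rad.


Sg = Ix^2 * p^2 / (4 * Iy * M_alpha) = (57e-9)^2 * 17700^2 / (4 * 59e-8 * 0.44) = 0.9802

0.9802


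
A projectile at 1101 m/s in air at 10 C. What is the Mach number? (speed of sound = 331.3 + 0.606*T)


a = 331.3 + 0.606*(10) = 337.36 m/s
M = v/a = 1101/337.36 = 3.264

3.264


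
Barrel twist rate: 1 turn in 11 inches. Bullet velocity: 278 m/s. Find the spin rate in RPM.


twist_m = 11*0.0254 = 0.2794 m
spin = v/twist = 278/0.2794 = 994.9893 rev/s
RPM = spin*60 = 994.9893*60 ≈ 59699 RPM

59699 RPM


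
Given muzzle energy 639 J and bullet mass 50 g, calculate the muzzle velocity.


v = sqrt(2*E/m) = sqrt(2*639/0.05) = 159.9 m/s

159.9 m/s


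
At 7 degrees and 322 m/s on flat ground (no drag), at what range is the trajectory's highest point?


R = v0^2*sin(2*theta)/g = 322^2*sin(2*7°)/9.81 = 2556.92 m
apex_dist = R/2 = 2556.92/2 = 1278 m

1278 m


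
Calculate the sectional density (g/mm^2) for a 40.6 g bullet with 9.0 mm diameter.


SD = m/d^2 = 40.6/9.0^2 = 0.5012 g/mm^2

0.5012 g/mm^2


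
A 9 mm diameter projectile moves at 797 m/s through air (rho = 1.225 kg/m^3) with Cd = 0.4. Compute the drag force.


A = pi*(d/2)^2 = pi*(9/2000)^2 = 6.36173e-05 m^2
Fd = 0.5*Cd*rho*A*v^2 = 0.5*0.4*1.225*6.36173e-05*797^2 = 9.901 N

9.901 N


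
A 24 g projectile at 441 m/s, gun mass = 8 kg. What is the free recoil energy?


v_r = m_p*v_p/m_gun = 0.024*441/8 = 1.323 m/s, E_r = 0.5*m_gun*v_r^2 = 0.5*8*1.323^2 = 7.001 J

7.001 J


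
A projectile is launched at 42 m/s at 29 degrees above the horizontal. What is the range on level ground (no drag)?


R = v0^2 * sin(2*theta) / g = 42^2 * sin(2*29°) / 9.81 = 152.5 m

152.5 m


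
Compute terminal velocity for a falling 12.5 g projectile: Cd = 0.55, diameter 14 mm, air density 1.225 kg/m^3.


A = pi*(d/2)^2 = pi*(14/2000)^2 = 1.53938e-04 m^2
vt = sqrt(2mg/(Cd*rho*A)) = sqrt(2*0.0125*9.81/(0.55 * 1.225 * 1.53938e-04)) = 48.63 m/s

48.63 m/s


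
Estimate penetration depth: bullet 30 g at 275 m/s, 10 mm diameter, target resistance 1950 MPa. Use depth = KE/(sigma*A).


A = pi*(d/2)^2 = pi*(10/2)^2 = 78.5398 mm^2
E = 0.5*m*v^2 = 0.5*0.03*275^2 = 1134.38 J
depth = E/(sigma*A) = 1134.38 J / (1950 MPa * 78.5398 mm^2) = 1134.38/(1950 * 78.5398) m = 0.00740683 m ≈ 7.407 mm

7.407 mm


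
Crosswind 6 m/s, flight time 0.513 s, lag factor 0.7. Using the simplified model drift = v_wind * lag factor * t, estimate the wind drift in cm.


drift = v_wind * lag * t = 6 * 0.7 * 0.513 = 2.1546 m ≈ 215.5 cm

215.5 cm


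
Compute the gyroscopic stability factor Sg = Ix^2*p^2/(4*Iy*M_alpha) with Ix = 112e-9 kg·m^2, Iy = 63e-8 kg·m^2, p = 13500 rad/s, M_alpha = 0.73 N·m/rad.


Sg = Ix^2 * p^2 / (4 * Iy * M_alpha) = (112e-9)^2 * 13500^2 / (4 * 63e-8 * 0.73) = 1.243

1.243


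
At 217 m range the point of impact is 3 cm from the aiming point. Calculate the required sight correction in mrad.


1 mrad subtends 1 cm per 10 m of range, so adj = error_cm / (dist_m / 10) = 3 / (217/10) = 0.1382 mrad

0.1382 mrad


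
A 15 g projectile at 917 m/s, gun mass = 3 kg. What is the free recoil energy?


v_r = m_p*v_p/m_gun = 0.015*917/3 = 4.585 m/s, E_r = 0.5*m_gun*v_r^2 = 0.5*3*4.585^2 = 31.53 J

31.53 J


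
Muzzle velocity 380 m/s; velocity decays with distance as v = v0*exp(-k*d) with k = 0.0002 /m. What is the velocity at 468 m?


v = v0*exp(-k*d) = 380*exp(-0.0002*468) = 346 m/s

346 m/s


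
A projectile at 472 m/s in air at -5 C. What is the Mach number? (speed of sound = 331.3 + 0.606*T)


a = 331.3 + 0.606*(-5) = 328.27 m/s
M = v/a = 472/328.27 = 1.438

1.438


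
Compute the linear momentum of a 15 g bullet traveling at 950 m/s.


p = m*v = 0.015*950 = 14.25 kg·m/s

14.25 kg·m/s


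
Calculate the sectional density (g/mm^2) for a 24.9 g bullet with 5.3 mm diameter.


SD = m/d^2 = 24.9/5.3^2 = 0.8864 g/mm^2

0.8864 g/mm^2


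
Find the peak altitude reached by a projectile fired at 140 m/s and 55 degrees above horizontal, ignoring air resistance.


H = (v0*sin(theta))^2 / (2g) = (140*sin(55°))^2 / (2*9.81) = 670.3 m

670.3 m


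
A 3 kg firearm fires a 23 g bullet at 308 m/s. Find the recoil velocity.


v_recoil = m_p * v_p / m_gun = 0.023 * 308 / 3 = 2.361 m/s

2.361 m/s


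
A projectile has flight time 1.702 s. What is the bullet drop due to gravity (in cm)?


drop = 0.5*g*t^2 = 0.5*9.81*1.702^2 = 14.2088 m ≈ 1421 cm

1421 cm


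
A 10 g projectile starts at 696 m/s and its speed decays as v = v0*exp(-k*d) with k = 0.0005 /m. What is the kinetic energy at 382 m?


v = v0*exp(-k*d) = 696*exp(-0.0005*382) = 574.988 m/s
E = 0.5*m*v^2 = 0.5*0.01*574.988^2 = 1653 J

1653 J


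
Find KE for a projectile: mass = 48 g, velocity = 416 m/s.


E = 0.5*m*v^2 = 0.5*0.048*416^2 = 4153 J

4153 J


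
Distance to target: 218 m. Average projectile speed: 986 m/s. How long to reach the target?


t = d/v = 218/986 = 0.2211 s

0.2211 s


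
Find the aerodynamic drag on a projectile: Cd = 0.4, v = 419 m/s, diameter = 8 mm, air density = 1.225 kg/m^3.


A = pi*(d/2)^2 = pi*(8/2000)^2 = 5.02655e-05 m^2
Fd = 0.5*Cd*rho*A*v^2 = 0.5*0.4*1.225*5.02655e-05*419^2 = 2.162 N

2.162 N


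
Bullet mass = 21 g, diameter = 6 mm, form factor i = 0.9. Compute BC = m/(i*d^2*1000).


BC = m/(i*d^2*1000) = 21/(0.9 * 6^2 * 1000) = 0.0006481

0.0006481


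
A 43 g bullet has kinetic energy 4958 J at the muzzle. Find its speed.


v = sqrt(2*E/m) = sqrt(2*4958/0.043) = 480.2 m/s

480.2 m/s


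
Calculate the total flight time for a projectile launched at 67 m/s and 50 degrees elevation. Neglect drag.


T = 2*v0*sin(theta)/g = 2*67*sin(50°)/9.81 = 10.46 s

10.46 s


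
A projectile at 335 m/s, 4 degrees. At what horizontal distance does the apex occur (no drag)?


R = v0^2*sin(2*theta)/g = 335^2*sin(2*4°)/9.81 = 1592.12 m
apex_dist = R/2 = 1592.12/2 = 796.1 m

796.1 m


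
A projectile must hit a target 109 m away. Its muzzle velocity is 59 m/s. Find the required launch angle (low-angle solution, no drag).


sin(2*theta) = R*g/v0^2 = 109*9.81/59^2 = 0.307179, theta = arcsin(0.307179)/2 = 8.945°

8.945 degrees


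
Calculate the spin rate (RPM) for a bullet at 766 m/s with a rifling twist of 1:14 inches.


twist_m = 14*0.0254 = 0.3556 m
spin = v/twist = 766/0.3556 = 2154.106 rev/s
RPM = spin*60 = 2154.106*60 ≈ 129246 RPM

129246 RPM


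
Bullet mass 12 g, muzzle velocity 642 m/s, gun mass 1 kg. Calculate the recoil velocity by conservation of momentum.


v_recoil = m_p * v_p / m_gun = 0.012 * 642 / 1 = 7.704 m/s

7.704 m/s


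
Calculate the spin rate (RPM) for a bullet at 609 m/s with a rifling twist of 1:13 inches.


twist_m = 13*0.0254 = 0.3302 m
spin = v/twist = 609/0.3302 = 1844.337 rev/s
RPM = spin*60 = 1844.337*60 ≈ 110660 RPM

110660 RPM


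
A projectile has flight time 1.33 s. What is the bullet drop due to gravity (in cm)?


drop = 0.5*g*t^2 = 0.5*9.81*1.33^2 = 8.67645 m ≈ 867.6 cm

867.6 cm


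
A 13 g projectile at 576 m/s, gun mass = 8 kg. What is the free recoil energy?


v_r = m_p*v_p/m_gun = 0.013*576/8 = 0.936 m/s, E_r = 0.5*m_gun*v_r^2 = 0.5*8*0.936^2 = 3.504 J

3.504 J


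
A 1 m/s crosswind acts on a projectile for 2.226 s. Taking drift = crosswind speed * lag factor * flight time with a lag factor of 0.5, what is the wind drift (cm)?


drift = v_wind * lag * t = 1 * 0.5 * 2.226 = 1.113 m ≈ 111.3 cm

111.3 cm


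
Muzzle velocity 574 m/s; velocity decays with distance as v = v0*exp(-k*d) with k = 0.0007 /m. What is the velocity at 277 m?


v = v0*exp(-k*d) = 574*exp(-0.0007*277) = 472.8 m/s

472.8 m/s


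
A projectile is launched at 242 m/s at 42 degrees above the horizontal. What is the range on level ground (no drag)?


R = v0^2 * sin(2*theta) / g = 242^2 * sin(2*42°) / 9.81 = 5937 m

5937 m


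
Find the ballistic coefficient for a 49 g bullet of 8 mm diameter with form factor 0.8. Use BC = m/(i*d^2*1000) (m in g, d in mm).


BC = m/(i*d^2*1000) = 49/(0.8 * 8^2 * 1000) = 0.000957

0.000957


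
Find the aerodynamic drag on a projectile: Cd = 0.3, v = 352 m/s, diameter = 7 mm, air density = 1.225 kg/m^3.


A = pi*(d/2)^2 = pi*(7/2000)^2 = 3.84845e-05 m^2
Fd = 0.5*Cd*rho*A*v^2 = 0.5*0.3*1.225*3.84845e-05*352^2 = 0.8762 N

0.8762 N


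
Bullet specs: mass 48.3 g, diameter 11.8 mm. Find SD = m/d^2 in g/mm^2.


SD = m/d^2 = 48.3/11.8^2 = 0.3469 g/mm^2

0.3469 g/mm^2


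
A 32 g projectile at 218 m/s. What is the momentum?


p = m*v = 0.032*218 = 6.976 kg·m/s

6.976 kg·m/s


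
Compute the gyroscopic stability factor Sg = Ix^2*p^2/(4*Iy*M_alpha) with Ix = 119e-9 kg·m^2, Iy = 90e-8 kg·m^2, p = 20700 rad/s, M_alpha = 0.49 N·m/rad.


Sg = Ix^2 * p^2 / (4 * Iy * M_alpha) = (119e-9)^2 * 20700^2 / (4 * 90e-8 * 0.49) = 3.44

3.44


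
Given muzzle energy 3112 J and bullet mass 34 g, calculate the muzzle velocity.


v = sqrt(2*E/m) = sqrt(2*3112/0.034) = 427.9 m/s

427.9 m/s


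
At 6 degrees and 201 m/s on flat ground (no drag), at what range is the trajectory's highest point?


R = v0^2*sin(2*theta)/g = 201^2*sin(2*6°)/9.81 = 856.253 m
apex_dist = R/2 = 856.253/2 = 428.1 m

428.1 m


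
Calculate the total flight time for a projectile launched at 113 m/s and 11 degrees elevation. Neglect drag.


T = 2*v0*sin(theta)/g = 2*113*sin(11°)/9.81 = 4.396 s

4.396 s


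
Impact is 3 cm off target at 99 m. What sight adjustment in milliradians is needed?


1 mrad subtends 1 cm per 10 m of range, so adj = error_cm / (dist_m / 10) = 3 / (99/10) = 0.303 mrad

0.303 mrad


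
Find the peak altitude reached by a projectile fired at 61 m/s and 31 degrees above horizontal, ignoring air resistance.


H = (v0*sin(theta))^2 / (2g) = (61*sin(31°))^2 / (2*9.81) = 50.31 m

50.31 m


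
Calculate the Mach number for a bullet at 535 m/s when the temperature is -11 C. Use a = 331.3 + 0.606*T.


a = 331.3 + 0.606*(-11) = 324.634 m/s
M = v/a = 535/324.634 = 1.648

1.648


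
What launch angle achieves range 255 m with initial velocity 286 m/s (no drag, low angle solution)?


sin(2*theta) = R*g/v0^2 = 255*9.81/286^2 = 0.0305828, theta = arcsin(0.0305828)/2 = 0.8763°

0.8763 degrees


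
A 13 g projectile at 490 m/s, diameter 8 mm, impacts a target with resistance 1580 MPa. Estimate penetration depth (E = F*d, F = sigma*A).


A = pi*(d/2)^2 = pi*(8/2)^2 = 50.2655 mm^2
E = 0.5*m*v^2 = 0.5*0.013*490^2 = 1560.65 J
depth = E/(sigma*A) = 1560.65 J / (1580 MPa * 50.2655 mm^2) = 1560.65/(1580 * 50.2655) m = 0.0196507 m ≈ 19.65 mm

19.65 mm


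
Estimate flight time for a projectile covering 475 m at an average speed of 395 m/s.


t = d/v = 475/395 = 1.203 s

1.203 s


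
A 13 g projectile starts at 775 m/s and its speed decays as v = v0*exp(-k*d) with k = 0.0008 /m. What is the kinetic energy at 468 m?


v = v0*exp(-k*d) = 775*exp(-0.0008*468) = 532.969 m/s
E = 0.5*m*v^2 = 0.5*0.013*532.969^2 = 1846 J

1846 J


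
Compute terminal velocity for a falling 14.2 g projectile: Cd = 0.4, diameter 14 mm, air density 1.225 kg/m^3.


A = pi*(d/2)^2 = pi*(14/2000)^2 = 1.53938e-04 m^2
vt = sqrt(2mg/(Cd*rho*A)) = sqrt(2*0.0142*9.81/(0.4 * 1.225 * 1.53938e-04)) = 60.77 m/s

60.77 m/s


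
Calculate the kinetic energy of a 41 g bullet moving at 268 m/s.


E = 0.5*m*v^2 = 0.5*0.041*268^2 = 1472 J

1472 J


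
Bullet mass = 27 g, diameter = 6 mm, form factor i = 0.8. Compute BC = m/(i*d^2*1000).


BC = m/(i*d^2*1000) = 27/(0.8 * 6^2 * 1000) = 0.0009375

0.0009375


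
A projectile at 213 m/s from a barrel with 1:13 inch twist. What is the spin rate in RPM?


twist_m = 13*0.0254 = 0.3302 m
spin = v/twist = 213/0.3302 = 645.0636 rev/s
RPM = spin*60 = 645.0636*60 ≈ 38704 RPM

38704 RPM


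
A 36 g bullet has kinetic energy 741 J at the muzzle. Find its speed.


v = sqrt(2*E/m) = sqrt(2*741/0.036) = 202.9 m/s

202.9 m/s


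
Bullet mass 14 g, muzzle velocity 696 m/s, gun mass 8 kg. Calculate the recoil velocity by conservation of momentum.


v_recoil = m_p * v_p / m_gun = 0.014 * 696 / 8 = 1.218 m/s

1.218 m/s


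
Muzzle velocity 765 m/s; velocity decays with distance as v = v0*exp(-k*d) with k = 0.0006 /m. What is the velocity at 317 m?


v = v0*exp(-k*d) = 765*exp(-0.0006*317) = 632.5 m/s

632.5 m/s


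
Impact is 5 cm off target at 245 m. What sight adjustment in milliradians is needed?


1 mrad subtends 1 cm per 10 m of range, so adj = error_cm / (dist_m / 10) = 5 / (245/10) = 0.2041 mrad

0.2041 mrad


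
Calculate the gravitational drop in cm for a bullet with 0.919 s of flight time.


drop = 0.5*g*t^2 = 0.5*9.81*0.919^2 = 4.14257 m ≈ 414.3 cm

414.3 cm


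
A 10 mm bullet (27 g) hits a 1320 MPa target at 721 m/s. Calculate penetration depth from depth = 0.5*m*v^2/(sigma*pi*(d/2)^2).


A = pi*(d/2)^2 = pi*(10/2)^2 = 78.5398 mm^2
E = 0.5*m*v^2 = 0.5*0.027*721^2 = 7017.85 J
depth = E/(sigma*A) = 7017.85 J / (1320 MPa * 78.5398 mm^2) = 7017.85/(1320 * 78.5398) m = 0.0676925 m ≈ 67.69 mm

67.69 mm


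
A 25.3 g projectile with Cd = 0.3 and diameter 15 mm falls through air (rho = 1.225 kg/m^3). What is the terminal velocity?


A = pi*(d/2)^2 = pi*(15/2000)^2 = 1.76715e-04 m^2
vt = sqrt(2mg/(Cd*rho*A)) = sqrt(2*0.0253*9.81/(0.3 * 1.225 * 1.76715e-04)) = 87.43 m/s

87.43 m/s


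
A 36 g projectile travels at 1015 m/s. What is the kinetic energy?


E = 0.5*m*v^2 = 0.5*0.036*1015^2 = 18544 J

18544 J


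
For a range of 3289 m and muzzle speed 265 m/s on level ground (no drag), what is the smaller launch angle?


sin(2*theta) = R*g/v0^2 = 3289*9.81/265^2 = 0.459453, theta = arcsin(0.459453)/2 = 13.68°

13.68 degrees


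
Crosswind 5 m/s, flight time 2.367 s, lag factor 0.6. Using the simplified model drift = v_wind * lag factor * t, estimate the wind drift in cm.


drift = v_wind * lag * t = 5 * 0.6 * 2.367 = 7.101 m ≈ 710.1 cm

710.1 cm


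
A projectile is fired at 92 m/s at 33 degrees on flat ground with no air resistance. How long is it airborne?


T = 2*v0*sin(theta)/g = 2*92*sin(33°)/9.81 = 10.22 s

10.22 s


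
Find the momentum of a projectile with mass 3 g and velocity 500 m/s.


p = m*v = 0.003*500 = 1.5 kg·m/s

1.5 kg·m/s


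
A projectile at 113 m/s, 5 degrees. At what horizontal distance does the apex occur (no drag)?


R = v0^2*sin(2*theta)/g = 113^2*sin(2*5°)/9.81 = 226.026 m
apex_dist = R/2 = 226.026/2 = 113 m

113 m


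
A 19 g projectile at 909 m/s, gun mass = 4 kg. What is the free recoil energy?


v_r = m_p*v_p/m_gun = 0.019*909/4 = 4.31775 m/s, E_r = 0.5*m_gun*v_r^2 = 0.5*4*4.31775^2 = 37.29 J

37.29 J


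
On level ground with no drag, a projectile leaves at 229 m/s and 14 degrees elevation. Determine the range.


R = v0^2 * sin(2*theta) / g = 229^2 * sin(2*14°) / 9.81 = 2510 m

2510 m


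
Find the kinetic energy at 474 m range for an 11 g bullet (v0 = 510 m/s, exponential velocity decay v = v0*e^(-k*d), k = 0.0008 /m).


v = v0*exp(-k*d) = 510*exp(-0.0008*474) = 349.048 m/s
E = 0.5*m*v^2 = 0.5*0.011*349.048^2 = 670.1 J

670.1 J


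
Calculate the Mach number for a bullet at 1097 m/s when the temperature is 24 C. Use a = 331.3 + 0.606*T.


a = 331.3 + 0.606*(24) = 345.844 m/s
M = v/a = 1097/345.844 = 3.172

3.172


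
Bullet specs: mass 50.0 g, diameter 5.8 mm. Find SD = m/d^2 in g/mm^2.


SD = m/d^2 = 50.0/5.8^2 = 1.486 g/mm^2

1.486 g/mm^2


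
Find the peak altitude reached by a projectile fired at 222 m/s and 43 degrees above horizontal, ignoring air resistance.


H = (v0*sin(theta))^2 / (2g) = (222*sin(43°))^2 / (2*9.81) = 1168 m

1168 m


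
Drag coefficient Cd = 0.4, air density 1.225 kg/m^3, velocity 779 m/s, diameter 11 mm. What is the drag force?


A = pi*(d/2)^2 = pi*(11/2000)^2 = 9.50332e-05 m^2
Fd = 0.5*Cd*rho*A*v^2 = 0.5*0.4*1.225*9.50332e-05*779^2 = 14.13 N

14.13 N


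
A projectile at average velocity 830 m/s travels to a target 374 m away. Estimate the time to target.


t = d/v = 374/830 = 0.4506 s

0.4506 s


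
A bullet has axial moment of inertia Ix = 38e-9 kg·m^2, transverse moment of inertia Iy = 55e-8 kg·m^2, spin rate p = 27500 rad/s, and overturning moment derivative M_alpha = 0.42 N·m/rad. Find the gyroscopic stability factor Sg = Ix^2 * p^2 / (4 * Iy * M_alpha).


Sg = Ix^2 * p^2 / (4 * Iy * M_alpha) = (38e-9)^2 * 27500^2 / (4 * 55e-8 * 0.42) = 1.182

1.182


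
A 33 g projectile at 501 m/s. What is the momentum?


p = m*v = 0.033*501 = 16.53 kg·m/s

16.53 kg·m/s


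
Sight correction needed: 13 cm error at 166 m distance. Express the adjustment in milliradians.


1 mrad subtends 1 cm per 10 m of range, so adj = error_cm / (dist_m / 10) = 13 / (166/10) = 0.7831 mrad

0.7831 mrad


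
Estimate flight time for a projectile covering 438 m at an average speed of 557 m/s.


t = d/v = 438/557 = 0.7864 s

0.7864 s


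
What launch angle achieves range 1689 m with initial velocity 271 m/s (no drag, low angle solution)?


sin(2*theta) = R*g/v0^2 = 1689*9.81/271^2 = 0.225611, theta = arcsin(0.225611)/2 = 6.519°

6.519 degrees


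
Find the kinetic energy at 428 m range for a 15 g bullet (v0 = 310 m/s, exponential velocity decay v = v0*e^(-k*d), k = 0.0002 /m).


v = v0*exp(-k*d) = 310*exp(-0.0002*428) = 284.568 m/s
E = 0.5*m*v^2 = 0.5*0.015*284.568^2 = 607.3 J

607.3 J


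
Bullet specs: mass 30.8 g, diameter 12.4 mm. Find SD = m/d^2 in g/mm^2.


SD = m/d^2 = 30.8/12.4^2 = 0.2003 g/mm^2

0.2003 g/mm^2


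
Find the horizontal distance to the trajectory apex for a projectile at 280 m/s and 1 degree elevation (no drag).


R = v0^2*sin(2*theta)/g = 280^2*sin(2*1°)/9.81 = 278.911 m
apex_dist = R/2 = 278.911/2 = 139.5 m

139.5 m


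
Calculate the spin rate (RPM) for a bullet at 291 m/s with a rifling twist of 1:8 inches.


twist_m = 8*0.0254 = 0.2032 m
spin = v/twist = 291/0.2032 = 1432.087 rev/s
RPM = spin*60 = 1432.087*60 ≈ 85925 RPM

85925 RPM


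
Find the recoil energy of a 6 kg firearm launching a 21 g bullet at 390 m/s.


v_r = m_p*v_p/m_gun = 0.021*390/6 = 1.365 m/s, E_r = 0.5*m_gun*v_r^2 = 0.5*6*1.365^2 = 5.59 J

5.59 J


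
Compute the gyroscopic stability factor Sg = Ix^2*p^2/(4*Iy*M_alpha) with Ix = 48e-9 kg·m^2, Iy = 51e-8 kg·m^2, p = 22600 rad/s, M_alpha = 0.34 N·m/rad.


Sg = Ix^2 * p^2 / (4 * Iy * M_alpha) = (48e-9)^2 * 22600^2 / (4 * 51e-8 * 0.34) = 1.697

1.697


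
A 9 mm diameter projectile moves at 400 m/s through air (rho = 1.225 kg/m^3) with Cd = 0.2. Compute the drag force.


A = pi*(d/2)^2 = pi*(9/2000)^2 = 6.36173e-05 m^2
Fd = 0.5*Cd*rho*A*v^2 = 0.5*0.2*1.225*6.36173e-05*400^2 = 1.247 N

1.247 N


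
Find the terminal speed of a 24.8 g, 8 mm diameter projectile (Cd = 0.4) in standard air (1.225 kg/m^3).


A = pi*(d/2)^2 = pi*(8/2000)^2 = 5.02655e-05 m^2
vt = sqrt(2mg/(Cd*rho*A)) = sqrt(2*0.0248*9.81/(0.4 * 1.225 * 5.02655e-05)) = 140.6 m/s

140.6 m/s


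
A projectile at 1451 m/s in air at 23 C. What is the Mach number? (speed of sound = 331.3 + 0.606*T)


a = 331.3 + 0.606*(23) = 345.238 m/s
M = v/a = 1451/345.238 = 4.203

4.203


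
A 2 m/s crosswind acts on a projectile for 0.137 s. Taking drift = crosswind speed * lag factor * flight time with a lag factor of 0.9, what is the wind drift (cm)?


drift = v_wind * lag * t = 2 * 0.9 * 0.137 = 0.2466 m ≈ 24.66 cm

24.66 cm


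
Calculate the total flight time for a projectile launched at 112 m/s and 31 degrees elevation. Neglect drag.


T = 2*v0*sin(theta)/g = 2*112*sin(31°)/9.81 = 11.76 s

11.76 s


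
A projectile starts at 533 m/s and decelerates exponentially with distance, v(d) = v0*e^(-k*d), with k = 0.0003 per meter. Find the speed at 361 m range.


v = v0*exp(-k*d) = 533*exp(-0.0003*361) = 478.3 m/s

478.3 m/s


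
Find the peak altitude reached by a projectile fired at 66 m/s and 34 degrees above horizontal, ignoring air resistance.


H = (v0*sin(theta))^2 / (2g) = (66*sin(34°))^2 / (2*9.81) = 69.42 m

69.42 m


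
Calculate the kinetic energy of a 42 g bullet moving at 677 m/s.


E = 0.5*m*v^2 = 0.5*0.042*677^2 = 9625 J

9625 J


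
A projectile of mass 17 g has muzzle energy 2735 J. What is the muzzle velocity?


v = sqrt(2*E/m) = sqrt(2*2735/0.017) = 567.2 m/s

567.2 m/s


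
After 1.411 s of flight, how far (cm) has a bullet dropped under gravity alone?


drop = 0.5*g*t^2 = 0.5*9.81*1.411^2 = 9.76547 m ≈ 976.5 cm

976.5 cm


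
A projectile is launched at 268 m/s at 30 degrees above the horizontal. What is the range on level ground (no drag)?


R = v0^2 * sin(2*theta) / g = 268^2 * sin(2*30°) / 9.81 = 6341 m

6341 m


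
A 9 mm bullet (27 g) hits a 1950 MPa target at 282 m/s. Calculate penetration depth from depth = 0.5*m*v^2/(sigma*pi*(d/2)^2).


A = pi*(d/2)^2 = pi*(9/2)^2 = 63.6173 mm^2
E = 0.5*m*v^2 = 0.5*0.027*282^2 = 1073.57 J
depth = E/(sigma*A) = 1073.57 J / (1950 MPa * 63.6173 mm^2) = 1073.57/(1950 * 63.6173) m = 0.00865411 m ≈ 8.654 mm

8.654 mm


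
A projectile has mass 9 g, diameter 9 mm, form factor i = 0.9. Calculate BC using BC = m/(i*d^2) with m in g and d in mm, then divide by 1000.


BC = m/(i*d^2*1000) = 9/(0.9 * 9^2 * 1000) = 0.0001235

0.0001235


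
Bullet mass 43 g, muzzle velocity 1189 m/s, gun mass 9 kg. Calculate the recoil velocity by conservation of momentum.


v_recoil = m_p * v_p / m_gun = 0.043 * 1189 / 9 = 5.681 m/s

5.681 m/s


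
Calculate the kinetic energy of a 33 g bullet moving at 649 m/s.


E = 0.5*m*v^2 = 0.5*0.033*649^2 = 6950 J

6950 J


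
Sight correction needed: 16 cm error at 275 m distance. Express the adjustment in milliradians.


1 mrad subtends 1 cm per 10 m of range, so adj = error_cm / (dist_m / 10) = 16 / (275/10) = 0.5818 mrad

0.5818 mrad


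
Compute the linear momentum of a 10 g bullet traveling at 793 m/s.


p = m*v = 0.01*793 = 7.93 kg·m/s

7.93 kg·m/s


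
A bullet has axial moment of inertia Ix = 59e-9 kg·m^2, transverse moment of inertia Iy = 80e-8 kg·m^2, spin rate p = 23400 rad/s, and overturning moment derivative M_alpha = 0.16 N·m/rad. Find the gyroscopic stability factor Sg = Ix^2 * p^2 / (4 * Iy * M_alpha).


Sg = Ix^2 * p^2 / (4 * Iy * M_alpha) = (59e-9)^2 * 23400^2 / (4 * 80e-8 * 0.16) = 3.723

3.723


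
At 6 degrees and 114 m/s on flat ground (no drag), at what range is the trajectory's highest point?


R = v0^2*sin(2*theta)/g = 114^2*sin(2*6°)/9.81 = 275.435 m
apex_dist = R/2 = 275.435/2 = 137.7 m

137.7 m


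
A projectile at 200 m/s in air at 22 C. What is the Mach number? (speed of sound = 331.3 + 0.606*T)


a = 331.3 + 0.606*(22) = 344.632 m/s
M = v/a = 200/344.632 = 0.5803

0.5803


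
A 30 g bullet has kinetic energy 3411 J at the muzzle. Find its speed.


v = sqrt(2*E/m) = sqrt(2*3411/0.03) = 476.9 m/s

476.9 m/s


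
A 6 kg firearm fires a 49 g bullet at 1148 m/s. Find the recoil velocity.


v_recoil = m_p * v_p / m_gun = 0.049 * 1148 / 6 = 9.375 m/s

9.375 m/s


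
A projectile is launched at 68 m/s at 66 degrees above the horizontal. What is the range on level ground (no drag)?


R = v0^2 * sin(2*theta) / g = 68^2 * sin(2*66°) / 9.81 = 350.3 m

350.3 m


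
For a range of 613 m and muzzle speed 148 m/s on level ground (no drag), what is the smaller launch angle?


sin(2*theta) = R*g/v0^2 = 613*9.81/148^2 = 0.27454, theta = arcsin(0.27454)/2 = 7.967°

7.967 degrees


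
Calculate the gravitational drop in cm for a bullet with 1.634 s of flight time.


drop = 0.5*g*t^2 = 0.5*9.81*1.634^2 = 13.0961 m ≈ 1310 cm

1310 cm


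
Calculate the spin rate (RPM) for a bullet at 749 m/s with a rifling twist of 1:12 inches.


twist_m = 12*0.0254 = 0.3048 m
spin = v/twist = 749/0.3048 = 2457.349 rev/s
RPM = spin*60 = 2457.349*60 ≈ 147441 RPM

147441 RPM


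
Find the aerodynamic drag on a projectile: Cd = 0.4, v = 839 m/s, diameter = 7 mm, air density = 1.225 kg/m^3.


A = pi*(d/2)^2 = pi*(7/2000)^2 = 3.84845e-05 m^2
Fd = 0.5*Cd*rho*A*v^2 = 0.5*0.4*1.225*3.84845e-05*839^2 = 6.637 N

6.637 N


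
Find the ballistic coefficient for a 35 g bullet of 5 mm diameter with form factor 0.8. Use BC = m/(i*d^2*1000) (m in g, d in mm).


BC = m/(i*d^2*1000) = 35/(0.8 * 5^2 * 1000) = 0.00175

0.00175


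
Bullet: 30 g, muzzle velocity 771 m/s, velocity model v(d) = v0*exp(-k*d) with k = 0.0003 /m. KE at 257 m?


v = v0*exp(-k*d) = 771*exp(-0.0003*257) = 713.79 m/s
E = 0.5*m*v^2 = 0.5*0.03*713.79^2 = 7642 J

7642 J


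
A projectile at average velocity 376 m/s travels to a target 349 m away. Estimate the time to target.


t = d/v = 349/376 = 0.9282 s

0.9282 s


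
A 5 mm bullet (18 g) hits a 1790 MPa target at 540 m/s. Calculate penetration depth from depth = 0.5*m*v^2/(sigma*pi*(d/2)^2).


A = pi*(d/2)^2 = pi*(5/2)^2 = 19.635 mm^2
E = 0.5*m*v^2 = 0.5*0.018*540^2 = 2624.4 J
depth = E/(sigma*A) = 2624.4 J / (1790 MPa * 19.635 mm^2) = 2624.4/(1790 * 19.635) m = 0.0746702 m ≈ 74.67 mm

74.67 mm


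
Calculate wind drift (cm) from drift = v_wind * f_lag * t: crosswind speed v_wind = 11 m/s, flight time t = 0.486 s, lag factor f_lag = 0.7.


drift = v_wind * lag * t = 11 * 0.7 * 0.486 = 3.7422 m ≈ 374.2 cm

374.2 cm


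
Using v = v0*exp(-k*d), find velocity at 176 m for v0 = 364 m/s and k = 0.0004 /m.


v = v0*exp(-k*d) = 364*exp(-0.0004*176) = 339.3 m/s

339.3 m/s


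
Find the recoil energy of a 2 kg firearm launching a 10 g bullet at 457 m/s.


v_r = m_p*v_p/m_gun = 0.01*457/2 = 2.285 m/s, E_r = 0.5*m_gun*v_r^2 = 0.5*2*2.285^2 = 5.221 J

5.221 J


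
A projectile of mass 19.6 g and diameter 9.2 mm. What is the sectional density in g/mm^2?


SD = m/d^2 = 19.6/9.2^2 = 0.2316 g/mm^2

0.2316 g/mm^2


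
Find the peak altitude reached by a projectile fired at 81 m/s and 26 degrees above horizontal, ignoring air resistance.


H = (v0*sin(theta))^2 / (2g) = (81*sin(26°))^2 / (2*9.81) = 64.26 m

64.26 m


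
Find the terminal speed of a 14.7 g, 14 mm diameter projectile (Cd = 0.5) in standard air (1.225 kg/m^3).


A = pi*(d/2)^2 = pi*(14/2000)^2 = 1.53938e-04 m^2
vt = sqrt(2mg/(Cd*rho*A)) = sqrt(2*0.0147*9.81/(0.5 * 1.225 * 1.53938e-04)) = 55.31 m/s

55.31 m/s


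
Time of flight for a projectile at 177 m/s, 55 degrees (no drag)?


T = 2*v0*sin(theta)/g = 2*177*sin(55°)/9.81 = 29.56 s

29.56 s


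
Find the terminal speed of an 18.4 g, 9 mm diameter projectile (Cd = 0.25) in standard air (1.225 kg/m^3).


A = pi*(d/2)^2 = pi*(9/2000)^2 = 6.36173e-05 m^2
vt = sqrt(2mg/(Cd*rho*A)) = sqrt(2*0.0184*9.81/(0.25 * 1.225 * 6.36173e-05)) = 136.1 m/s

136.1 m/s


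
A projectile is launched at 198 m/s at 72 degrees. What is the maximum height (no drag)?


H = (v0*sin(theta))^2 / (2g) = (198*sin(72°))^2 / (2*9.81) = 1807 m

1807 m


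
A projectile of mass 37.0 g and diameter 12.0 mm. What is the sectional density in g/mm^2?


SD = m/d^2 = 37.0/12.0^2 = 0.2569 g/mm^2

0.2569 g/mm^2


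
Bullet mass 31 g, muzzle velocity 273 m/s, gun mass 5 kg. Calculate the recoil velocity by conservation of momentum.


v_recoil = m_p * v_p / m_gun = 0.031 * 273 / 5 = 1.693 m/s

1.693 m/s


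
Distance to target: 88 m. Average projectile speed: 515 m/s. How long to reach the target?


t = d/v = 88/515 = 0.1709 s

0.1709 s


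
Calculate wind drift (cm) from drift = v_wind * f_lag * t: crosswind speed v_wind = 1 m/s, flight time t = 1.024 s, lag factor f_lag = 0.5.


drift = v_wind * lag * t = 1 * 0.5 * 1.024 = 0.512 m ≈ 51.2 cm

51.2 cm


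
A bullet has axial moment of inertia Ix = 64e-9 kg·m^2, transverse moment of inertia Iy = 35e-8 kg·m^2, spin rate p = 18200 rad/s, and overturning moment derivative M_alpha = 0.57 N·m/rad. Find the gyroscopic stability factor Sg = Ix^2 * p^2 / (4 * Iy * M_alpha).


Sg = Ix^2 * p^2 / (4 * Iy * M_alpha) = (64e-9)^2 * 18200^2 / (4 * 35e-8 * 0.57) = 1.7

1.7


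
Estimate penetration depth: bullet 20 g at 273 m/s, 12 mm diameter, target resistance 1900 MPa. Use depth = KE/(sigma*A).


A = pi*(d/2)^2 = pi*(12/2)^2 = 113.097 mm^2
E = 0.5*m*v^2 = 0.5*0.02*273^2 = 745.29 J
depth = E/(sigma*A) = 745.29 J / (1900 MPa * 113.097 mm^2) = 745.29/(1900 * 113.097) m = 0.00346832 m ≈ 3.468 mm

3.468 mm


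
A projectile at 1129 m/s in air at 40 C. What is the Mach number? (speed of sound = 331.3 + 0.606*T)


a = 331.3 + 0.606*(40) = 355.54 m/s
M = v/a = 1129/355.54 = 3.175

3.175


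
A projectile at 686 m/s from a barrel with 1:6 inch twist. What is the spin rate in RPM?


twist_m = 6*0.0254 = 0.1524 m
spin = v/twist = 686/0.1524 = 4501.312 rev/s
RPM = spin*60 = 4501.312*60 ≈ 270079 RPM

270079 RPM


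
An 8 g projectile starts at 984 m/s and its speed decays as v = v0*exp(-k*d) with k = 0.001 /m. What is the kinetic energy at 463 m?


v = v0*exp(-k*d) = 984*exp(-0.001*463) = 619.322 m/s
E = 0.5*m*v^2 = 0.5*0.008*619.322^2 = 1534 J

1534 J


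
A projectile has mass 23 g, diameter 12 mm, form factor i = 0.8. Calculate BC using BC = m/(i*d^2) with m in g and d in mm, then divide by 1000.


BC = m/(i*d^2*1000) = 23/(0.8 * 12^2 * 1000) = 0.0001997

0.0001997


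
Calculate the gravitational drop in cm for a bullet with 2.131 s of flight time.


drop = 0.5*g*t^2 = 0.5*9.81*2.131^2 = 22.2744 m ≈ 2227 cm

2227 cm


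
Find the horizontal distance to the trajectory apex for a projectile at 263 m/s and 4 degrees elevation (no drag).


R = v0^2*sin(2*theta)/g = 263^2*sin(2*4°)/9.81 = 981.291 m
apex_dist = R/2 = 981.291/2 = 490.6 m

490.6 m


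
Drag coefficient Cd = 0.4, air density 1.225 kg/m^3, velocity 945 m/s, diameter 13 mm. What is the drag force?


A = pi*(d/2)^2 = pi*(13/2000)^2 = 1.32732e-04 m^2
Fd = 0.5*Cd*rho*A*v^2 = 0.5*0.4*1.225*1.32732e-04*945^2 = 29.04 N

29.04 N


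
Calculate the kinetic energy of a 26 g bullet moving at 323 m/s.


E = 0.5*m*v^2 = 0.5*0.026*323^2 = 1356 J

1356 J


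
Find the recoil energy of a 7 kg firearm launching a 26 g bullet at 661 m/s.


v_r = m_p*v_p/m_gun = 0.026*661/7 = 2.45514 m/s, E_r = 0.5*m_gun*v_r^2 = 0.5*7*2.45514^2 = 21.1 J

21.1 J


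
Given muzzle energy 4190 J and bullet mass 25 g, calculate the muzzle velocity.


v = sqrt(2*E/m) = sqrt(2*4190/0.025) = 579 m/s

579 m/s


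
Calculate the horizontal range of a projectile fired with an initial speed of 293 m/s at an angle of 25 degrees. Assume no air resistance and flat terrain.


R = v0^2 * sin(2*theta) / g = 293^2 * sin(2*25°) / 9.81 = 6704 m

6704 m


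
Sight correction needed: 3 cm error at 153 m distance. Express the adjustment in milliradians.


1 mrad subtends 1 cm per 10 m of range, so adj = error_cm / (dist_m / 10) = 3 / (153/10) = 0.1961 mrad

0.1961 mrad


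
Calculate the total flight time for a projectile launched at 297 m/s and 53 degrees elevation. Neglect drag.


T = 2*v0*sin(theta)/g = 2*297*sin(53°)/9.81 = 48.36 s

48.36 s


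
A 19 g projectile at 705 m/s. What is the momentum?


p = m*v = 0.019*705 = 13.39 kg·m/s

13.39 kg·m/s


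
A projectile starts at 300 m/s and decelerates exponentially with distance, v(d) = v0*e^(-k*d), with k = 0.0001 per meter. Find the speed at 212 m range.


v = v0*exp(-k*d) = 300*exp(-0.0001*212) = 293.7 m/s

293.7 m/s


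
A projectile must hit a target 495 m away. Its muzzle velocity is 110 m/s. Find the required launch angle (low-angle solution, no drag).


sin(2*theta) = R*g/v0^2 = 495*9.81/110^2 = 0.401318, theta = arcsin(0.401318)/2 = 11.83°

11.83 degrees


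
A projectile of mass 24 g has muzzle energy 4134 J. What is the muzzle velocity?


v = sqrt(2*E/m) = sqrt(2*4134/0.024) = 586.9 m/s

586.9 m/s


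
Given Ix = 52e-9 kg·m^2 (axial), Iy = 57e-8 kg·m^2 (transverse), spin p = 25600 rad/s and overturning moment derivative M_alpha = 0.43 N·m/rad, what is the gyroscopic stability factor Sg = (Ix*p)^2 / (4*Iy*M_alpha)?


Sg = Ix^2 * p^2 / (4 * Iy * M_alpha) = (52e-9)^2 * 25600^2 / (4 * 57e-8 * 0.43) = 1.808

1.808


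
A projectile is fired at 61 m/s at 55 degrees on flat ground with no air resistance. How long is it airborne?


T = 2*v0*sin(theta)/g = 2*61*sin(55°)/9.81 = 10.19 s

10.19 s


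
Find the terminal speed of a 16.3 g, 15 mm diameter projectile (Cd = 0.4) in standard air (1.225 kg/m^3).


A = pi*(d/2)^2 = pi*(15/2000)^2 = 1.76715e-04 m^2
vt = sqrt(2mg/(Cd*rho*A)) = sqrt(2*0.0163*9.81/(0.4 * 1.225 * 1.76715e-04)) = 60.77 m/s

60.77 m/s


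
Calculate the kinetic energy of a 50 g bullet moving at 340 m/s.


E = 0.5*m*v^2 = 0.5*0.05*340^2 = 2890 J

2890 J


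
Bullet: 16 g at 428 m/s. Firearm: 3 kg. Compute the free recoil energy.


v_r = m_p*v_p/m_gun = 0.016*428/3 = 2.28267 m/s, E_r = 0.5*m_gun*v_r^2 = 0.5*3*2.28267^2 = 7.816 J

7.816 J


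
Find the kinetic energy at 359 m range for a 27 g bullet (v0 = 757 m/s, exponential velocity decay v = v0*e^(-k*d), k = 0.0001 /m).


v = v0*exp(-k*d) = 757*exp(-0.0001*359) = 730.306 m/s
E = 0.5*m*v^2 = 0.5*0.027*730.306^2 = 7200 J

7200 J


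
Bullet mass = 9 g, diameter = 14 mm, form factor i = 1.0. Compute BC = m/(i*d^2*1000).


BC = m/(i*d^2*1000) = 9/(1.0 * 14^2 * 1000) = 4.592e-05

4.592e-05
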